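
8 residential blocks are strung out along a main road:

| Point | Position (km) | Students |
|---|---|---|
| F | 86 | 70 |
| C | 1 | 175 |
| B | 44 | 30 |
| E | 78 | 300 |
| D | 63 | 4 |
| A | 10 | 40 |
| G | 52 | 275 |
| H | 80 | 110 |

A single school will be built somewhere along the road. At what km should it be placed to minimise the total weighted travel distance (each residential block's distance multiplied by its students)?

For a sum of weighted absolute distances on a line, the optimum is the weighted median (not the mean). Total weight W = 1004; half-weight = 502.
Sort by position and accumulate weight:
  km 1 (C, w=175) → cum 175
  km 10 (A, w=40) → cum 215
  km 44 (B, w=30) → cum 245
  km 52 (G, w=275) → cum 520  ≥ 502 → median here
  km 63 (D, w=4) → cum 524
  km 78 (E, w=300) → cum 824
  km 80 (H, w=110) → cum 934
  km 86 (F, w=70) → cum 1004
Optimal location: km 52.

x = 52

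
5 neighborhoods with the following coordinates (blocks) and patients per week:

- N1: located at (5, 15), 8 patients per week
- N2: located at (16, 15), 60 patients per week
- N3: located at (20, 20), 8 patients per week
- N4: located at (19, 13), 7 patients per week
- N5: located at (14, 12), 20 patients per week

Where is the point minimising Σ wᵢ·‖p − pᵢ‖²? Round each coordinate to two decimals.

(15.27, 14.67)

The minimiser of Σwᵢ‖p−pᵢ‖² is the weighted centroid p* = (Σwᵢpᵢ)/(Σwᵢ).
Σwᵢ = 103.
Σwᵢxᵢ = 8·5 + 60·16 + 8·20 + 7·19 + 20·14 = 1573.
Σwᵢyᵢ = 8·15 + 60·15 + 8·20 + 7·13 + 20·12 = 1511.
x* = 1573/103 = 15.27, y* = 1511/103 = 14.67.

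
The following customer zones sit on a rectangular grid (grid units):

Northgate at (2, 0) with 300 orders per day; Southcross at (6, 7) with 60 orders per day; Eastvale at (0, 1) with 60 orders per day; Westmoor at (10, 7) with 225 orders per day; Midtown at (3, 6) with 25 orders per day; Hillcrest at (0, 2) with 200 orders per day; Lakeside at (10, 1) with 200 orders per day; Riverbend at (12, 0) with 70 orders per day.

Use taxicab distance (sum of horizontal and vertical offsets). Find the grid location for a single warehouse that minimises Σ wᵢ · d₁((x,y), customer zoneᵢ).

Manhattan distance separates: Σwᵢ(|x−xᵢ|+|y−yᵢ|) = Σwᵢ|x−xᵢ| + Σwᵢ|y−yᵢ|, so x and y are optimised independently as 1-D weighted medians.
Total weight W = 1140; half = 570.
x-coordinate, sorted with cumulative weight:
  x=0 (Eastvale, w=60) cum 60
  x=0 (Hillcrest, w=200) cum 260
  x=2 (Northgate, w=300) cum 560
  x=3 (Midtown, w=25) cum 585  ← median
  x=6 (Southcross, w=60) cum 645
  x=10 (Westmoor, w=225) cum 870
  x=10 (Lakeside, w=200) cum 1070
  x=12 (Riverbend, w=70) cum 1140
⇒ x* = 3
y-coordinate, sorted with cumulative weight:
  y=0 (Northgate, w=300) cum 300
  y=0 (Riverbend, w=70) cum 370
  y=1 (Eastvale, w=60) cum 430
  y=1 (Lakeside, w=200) cum 630  ← median
  y=2 (Hillcrest, w=200) cum 830
  y=6 (Midtown, w=25) cum 855
  y=7 (Southcross, w=60) cum 915
  y=7 (Westmoor, w=225) cum 1140
⇒ y* = 1

(3, 1)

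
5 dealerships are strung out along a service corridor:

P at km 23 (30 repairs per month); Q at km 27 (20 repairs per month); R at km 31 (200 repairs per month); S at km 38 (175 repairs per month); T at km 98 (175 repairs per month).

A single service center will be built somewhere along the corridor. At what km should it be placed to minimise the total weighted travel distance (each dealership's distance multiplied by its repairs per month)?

x = 38

For a sum of weighted absolute distances on a line, the optimum is the weighted median (not the mean). Total weight W = 600; half-weight = 300.
Sort by position and accumulate weight:
  km 23 (P, w=30) → cum 30
  km 27 (Q, w=20) → cum 50
  km 31 (R, w=200) → cum 250
  km 38 (S, w=175) → cum 425  ≥ 300 → median here
  km 98 (T, w=175) → cum 600
Optimal location: km 38.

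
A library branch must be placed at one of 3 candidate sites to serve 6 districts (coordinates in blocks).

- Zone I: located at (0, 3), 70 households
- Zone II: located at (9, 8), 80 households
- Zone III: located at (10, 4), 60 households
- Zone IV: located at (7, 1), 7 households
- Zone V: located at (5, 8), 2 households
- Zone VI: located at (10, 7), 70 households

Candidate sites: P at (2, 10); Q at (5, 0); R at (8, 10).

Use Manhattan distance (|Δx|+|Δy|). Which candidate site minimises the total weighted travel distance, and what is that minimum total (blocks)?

Total weighted distance at each candidate:
  P (2, 10): total = 3068
  Q (5, 0): total = 2937
  R (8, 10): total = 2200
Minimum is at R with total 2200 blocks.

R, total 2200 blocks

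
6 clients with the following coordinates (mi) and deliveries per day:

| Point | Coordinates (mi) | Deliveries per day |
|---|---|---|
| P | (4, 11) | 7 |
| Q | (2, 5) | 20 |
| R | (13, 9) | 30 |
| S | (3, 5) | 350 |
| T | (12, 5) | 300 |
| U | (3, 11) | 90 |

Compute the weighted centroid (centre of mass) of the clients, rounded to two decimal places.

(6.75, 5.88)

The minimiser of Σwᵢ‖p−pᵢ‖² is the weighted centroid p* = (Σwᵢpᵢ)/(Σwᵢ).
Σwᵢ = 797.
Σwᵢxᵢ = 7·4 + 20·2 + 30·13 + 350·3 + 300·12 + 90·3 = 5378.
Σwᵢyᵢ = 7·11 + 20·5 + 30·9 + 350·5 + 300·5 + 90·11 = 4687.
x* = 5378/797 = 6.75, y* = 4687/797 = 5.88.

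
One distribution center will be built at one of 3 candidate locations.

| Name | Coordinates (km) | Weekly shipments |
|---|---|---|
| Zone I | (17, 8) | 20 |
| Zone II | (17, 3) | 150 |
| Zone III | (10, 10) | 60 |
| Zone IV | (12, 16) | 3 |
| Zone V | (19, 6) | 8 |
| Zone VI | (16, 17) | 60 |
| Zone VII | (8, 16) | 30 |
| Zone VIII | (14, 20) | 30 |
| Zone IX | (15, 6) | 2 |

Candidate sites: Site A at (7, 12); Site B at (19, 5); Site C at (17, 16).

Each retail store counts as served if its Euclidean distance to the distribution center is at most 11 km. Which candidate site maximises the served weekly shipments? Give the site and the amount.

Site B, covering 240

Coverage radius r = 11 km; a point is covered iff (Δx)²+(Δy)² ≤ 11² = 121.
  Site A (7, 12): covers {Zone I, Zone III, Zone IV, Zone VI, Zone VII, Zone VIII, Zone IX} → 205
  Site B (19, 5): covers {Zone I, Zone II, Zone III, Zone V, Zone IX} → 240
  Site C (17, 16): covers {Zone I, Zone III, Zone IV, Zone V, Zone VI, Zone VII, Zone VIII, Zone IX} → 213
Maximum coverage at Site B: 240 weekly shipments.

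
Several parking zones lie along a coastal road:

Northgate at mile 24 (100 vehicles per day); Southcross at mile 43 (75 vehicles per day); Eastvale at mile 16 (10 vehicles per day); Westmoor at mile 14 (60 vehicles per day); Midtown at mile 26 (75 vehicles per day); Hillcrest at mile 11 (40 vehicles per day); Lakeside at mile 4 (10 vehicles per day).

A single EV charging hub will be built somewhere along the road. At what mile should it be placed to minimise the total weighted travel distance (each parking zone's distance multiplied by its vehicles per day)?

x = 24

For a sum of weighted absolute distances on a line, the optimum is the weighted median (not the mean). Total weight W = 370; half-weight = 185.
Sort by position and accumulate weight:
  mile 4 (Lakeside, w=10) → cum 10
  mile 11 (Hillcrest, w=40) → cum 50
  mile 14 (Westmoor, w=60) → cum 110
  mile 16 (Eastvale, w=10) → cum 120
  mile 24 (Northgate, w=100) → cum 220  ≥ 185 → median here
  mile 26 (Midtown, w=75) → cum 295
  mile 43 (Southcross, w=75) → cum 370
Optimal location: mile 24.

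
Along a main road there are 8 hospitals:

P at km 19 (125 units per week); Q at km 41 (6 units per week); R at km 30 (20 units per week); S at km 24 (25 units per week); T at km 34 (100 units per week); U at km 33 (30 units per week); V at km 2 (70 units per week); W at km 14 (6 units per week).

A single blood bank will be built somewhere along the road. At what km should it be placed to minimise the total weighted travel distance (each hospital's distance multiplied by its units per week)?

x = 19

For a sum of weighted absolute distances on a line, the optimum is the weighted median (not the mean). Total weight W = 382; half-weight = 191.
Sort by position and accumulate weight:
  km 2 (V, w=70) → cum 70
  km 14 (W, w=6) → cum 76
  km 19 (P, w=125) → cum 201  ≥ 191 → median here
  km 24 (S, w=25) → cum 226
  km 30 (R, w=20) → cum 246
  km 33 (U, w=30) → cum 276
  km 34 (T, w=100) → cum 376
  km 41 (Q, w=6) → cum 382
Optimal location: km 19.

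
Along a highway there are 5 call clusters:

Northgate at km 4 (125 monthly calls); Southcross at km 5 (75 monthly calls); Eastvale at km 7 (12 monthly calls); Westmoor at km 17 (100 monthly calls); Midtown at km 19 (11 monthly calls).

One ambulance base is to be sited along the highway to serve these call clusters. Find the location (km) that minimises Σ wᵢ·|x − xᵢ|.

x = 5

For a sum of weighted absolute distances on a line, the optimum is the weighted median (not the mean). Total weight W = 323; half-weight = 161.5.
Sort by position and accumulate weight:
  km 4 (Northgate, w=125) → cum 125
  km 5 (Southcross, w=75) → cum 200  ≥ 161.5 → median here
  km 7 (Eastvale, w=12) → cum 212
  km 17 (Westmoor, w=100) → cum 312
  km 19 (Midtown, w=11) → cum 323
Optimal location: km 5.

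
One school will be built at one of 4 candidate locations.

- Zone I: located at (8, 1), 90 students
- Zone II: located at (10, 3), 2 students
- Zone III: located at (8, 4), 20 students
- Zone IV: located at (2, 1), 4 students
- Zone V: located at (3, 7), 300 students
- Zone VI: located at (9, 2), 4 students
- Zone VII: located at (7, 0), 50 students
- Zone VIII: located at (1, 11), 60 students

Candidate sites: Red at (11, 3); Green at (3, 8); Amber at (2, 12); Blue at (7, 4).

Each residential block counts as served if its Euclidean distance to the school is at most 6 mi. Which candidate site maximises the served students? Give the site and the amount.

Coverage radius r = 6 mi; a point is covered iff (Δx)²+(Δy)² ≤ 6² = 36.
  Red (11, 3): covers {Zone I, Zone II, Zone III, Zone VI, Zone VII} → 166
  Green (3, 8): covers {Zone V, Zone VIII} → 360
  Amber (2, 12): covers {Zone V, Zone VIII} → 360
  Blue (7, 4): covers {Zone I, Zone II, Zone III, Zone IV, Zone V, Zone VI, Zone VII} → 470
Maximum coverage at Blue: 470 students.

Blue, covering 470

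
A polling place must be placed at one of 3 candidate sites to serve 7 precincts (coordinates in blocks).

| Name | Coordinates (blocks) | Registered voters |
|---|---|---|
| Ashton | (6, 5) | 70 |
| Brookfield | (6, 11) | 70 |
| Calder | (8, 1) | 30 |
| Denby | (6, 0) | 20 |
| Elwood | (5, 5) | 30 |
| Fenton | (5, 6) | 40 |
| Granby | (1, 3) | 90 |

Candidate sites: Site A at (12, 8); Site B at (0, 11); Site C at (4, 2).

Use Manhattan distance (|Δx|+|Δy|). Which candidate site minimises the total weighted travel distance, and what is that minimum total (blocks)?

Total weighted distance at each candidate:
  Site A (12, 8): total = 3970
  Site B (0, 11): total = 3680
  Site C (4, 2): total = 2030
Minimum is at Site C with total 2030 blocks.

Site C, total 2030 blocks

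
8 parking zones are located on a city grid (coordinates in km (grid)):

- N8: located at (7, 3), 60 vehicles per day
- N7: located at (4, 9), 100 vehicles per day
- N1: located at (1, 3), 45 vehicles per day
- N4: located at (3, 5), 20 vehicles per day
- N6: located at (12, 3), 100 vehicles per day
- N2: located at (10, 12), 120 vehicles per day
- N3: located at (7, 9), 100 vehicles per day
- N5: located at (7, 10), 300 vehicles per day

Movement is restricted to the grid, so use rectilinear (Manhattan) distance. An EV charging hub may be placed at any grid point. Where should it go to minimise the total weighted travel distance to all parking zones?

(7, 9)

Manhattan distance separates: Σwᵢ(|x−xᵢ|+|y−yᵢ|) = Σwᵢ|x−xᵢ| + Σwᵢ|y−yᵢ|, so x and y are optimised independently as 1-D weighted medians.
Total weight W = 845; half = 422.5.
x-coordinate, sorted with cumulative weight:
  x=1 (N1, w=45) cum 45
  x=3 (N4, w=20) cum 65
  x=4 (N7, w=100) cum 165
  x=7 (N8, w=60) cum 225
  x=7 (N3, w=100) cum 325
  x=7 (N5, w=300) cum 625  ← median
  x=10 (N2, w=120) cum 745
  x=12 (N6, w=100) cum 845
⇒ x* = 7
y-coordinate, sorted with cumulative weight:
  y=3 (N8, w=60) cum 60
  y=3 (N1, w=45) cum 105
  y=3 (N6, w=100) cum 205
  y=5 (N4, w=20) cum 225
  y=9 (N7, w=100) cum 325
  y=9 (N3, w=100) cum 425  ← median
  y=10 (N5, w=300) cum 725
  y=12 (N2, w=120) cum 845
⇒ y* = 9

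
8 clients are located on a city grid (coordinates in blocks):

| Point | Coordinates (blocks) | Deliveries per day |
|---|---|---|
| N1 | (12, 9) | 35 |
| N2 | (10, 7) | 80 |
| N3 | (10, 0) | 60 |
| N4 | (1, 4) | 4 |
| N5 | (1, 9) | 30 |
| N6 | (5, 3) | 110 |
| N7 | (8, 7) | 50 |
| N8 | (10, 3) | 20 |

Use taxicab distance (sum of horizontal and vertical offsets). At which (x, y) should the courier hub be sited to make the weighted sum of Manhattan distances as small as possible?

Manhattan distance separates: Σwᵢ(|x−xᵢ|+|y−yᵢ|) = Σwᵢ|x−xᵢ| + Σwᵢ|y−yᵢ|, so x and y are optimised independently as 1-D weighted medians.
Total weight W = 389; half = 194.5.
x-coordinate, sorted with cumulative weight:
  x=1 (N4, w=4) cum 4
  x=1 (N5, w=30) cum 34
  x=5 (N6, w=110) cum 144
  x=8 (N7, w=50) cum 194
  x=10 (N2, w=80) cum 274  ← median
  x=10 (N3, w=60) cum 334
  x=10 (N8, w=20) cum 354
  x=12 (N1, w=35) cum 389
⇒ x* = 10
y-coordinate, sorted with cumulative weight:
  y=0 (N3, w=60) cum 60
  y=3 (N6, w=110) cum 170
  y=3 (N8, w=20) cum 190
  y=4 (N4, w=4) cum 194
  y=7 (N2, w=80) cum 274  ← median
  y=7 (N7, w=50) cum 324
  y=9 (N1, w=35) cum 359
  y=9 (N5, w=30) cum 389
⇒ y* = 7

(10, 7)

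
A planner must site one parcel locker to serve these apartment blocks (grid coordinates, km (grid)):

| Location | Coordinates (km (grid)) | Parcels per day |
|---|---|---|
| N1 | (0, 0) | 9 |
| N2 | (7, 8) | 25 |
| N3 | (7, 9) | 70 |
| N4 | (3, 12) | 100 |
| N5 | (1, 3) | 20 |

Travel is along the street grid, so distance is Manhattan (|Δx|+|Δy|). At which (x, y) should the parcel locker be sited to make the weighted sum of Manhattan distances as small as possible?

Manhattan distance separates: Σwᵢ(|x−xᵢ|+|y−yᵢ|) = Σwᵢ|x−xᵢ| + Σwᵢ|y−yᵢ|, so x and y are optimised independently as 1-D weighted medians.
Total weight W = 224; half = 112.
x-coordinate, sorted with cumulative weight:
  x=0 (N1, w=9) cum 9
  x=1 (N5, w=20) cum 29
  x=3 (N4, w=100) cum 129  ← median
  x=7 (N2, w=25) cum 154
  x=7 (N3, w=70) cum 224
⇒ x* = 3
y-coordinate, sorted with cumulative weight:
  y=0 (N1, w=9) cum 9
  y=3 (N5, w=20) cum 29
  y=8 (N2, w=25) cum 54
  y=9 (N3, w=70) cum 124  ← median
  y=12 (N4, w=100) cum 224
⇒ y* = 9

(3, 9)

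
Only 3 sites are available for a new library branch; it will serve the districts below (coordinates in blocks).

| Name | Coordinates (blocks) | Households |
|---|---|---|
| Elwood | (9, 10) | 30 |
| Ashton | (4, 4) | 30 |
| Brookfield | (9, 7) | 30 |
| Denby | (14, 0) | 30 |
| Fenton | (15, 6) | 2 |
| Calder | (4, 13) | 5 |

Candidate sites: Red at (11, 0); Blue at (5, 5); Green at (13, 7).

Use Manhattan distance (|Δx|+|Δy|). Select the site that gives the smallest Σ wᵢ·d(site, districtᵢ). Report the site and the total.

Blue, total 997 blocks

Total weighted distance at each candidate:
  Red (11, 0): total = 1170
  Blue (5, 5): total = 997
  Green (13, 7): total = 1011
Minimum is at Blue with total 997 blocks.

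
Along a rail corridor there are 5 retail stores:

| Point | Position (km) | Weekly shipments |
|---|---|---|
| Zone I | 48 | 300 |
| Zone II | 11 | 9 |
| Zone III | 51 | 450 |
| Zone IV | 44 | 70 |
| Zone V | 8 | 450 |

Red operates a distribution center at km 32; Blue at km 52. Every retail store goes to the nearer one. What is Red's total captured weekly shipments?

The indifferent point is the midpoint (32+52)/2 = 42; retail stores left of it (closer to Red at 32) go to Red, those right go to Blue.
  Zone V at 8 (w=450) → Red
  Zone II at 11 (w=9) → Red
  Zone IV at 44 (w=70) → Blue
  Zone I at 48 (w=300) → Blue
  Zone III at 51 (w=450) → Blue
Red captures 459; Blue captures 820.

459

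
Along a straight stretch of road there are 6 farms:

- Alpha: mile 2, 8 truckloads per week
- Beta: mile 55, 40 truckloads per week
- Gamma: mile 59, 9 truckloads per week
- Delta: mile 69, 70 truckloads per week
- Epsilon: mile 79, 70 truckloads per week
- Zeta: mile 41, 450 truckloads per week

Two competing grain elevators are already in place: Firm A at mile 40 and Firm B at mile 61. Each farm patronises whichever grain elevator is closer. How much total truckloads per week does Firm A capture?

The indifferent point is the midpoint (40+61)/2 = 50.5; farms left of it (closer to Firm A at 40) go to Firm A, those right go to Firm B.
  Alpha at 2 (w=8) → Firm A
  Zeta at 41 (w=450) → Firm A
  Beta at 55 (w=40) → Firm B
  Gamma at 59 (w=9) → Firm B
  Delta at 69 (w=70) → Firm B
  Epsilon at 79 (w=70) → Firm B
Firm A captures 458; Firm B captures 189.

458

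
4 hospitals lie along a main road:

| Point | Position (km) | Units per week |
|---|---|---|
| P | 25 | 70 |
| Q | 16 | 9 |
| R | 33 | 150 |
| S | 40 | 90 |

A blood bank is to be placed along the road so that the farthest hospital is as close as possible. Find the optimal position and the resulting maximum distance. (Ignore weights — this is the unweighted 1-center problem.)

The 1-center on a line is the midpoint of the two extreme points: leftmost at 16, rightmost at 40.
Optimal location = (16 + 40)/2 = 28; maximum distance = (40 − 16)/2 = 12.

location 28, max distance 12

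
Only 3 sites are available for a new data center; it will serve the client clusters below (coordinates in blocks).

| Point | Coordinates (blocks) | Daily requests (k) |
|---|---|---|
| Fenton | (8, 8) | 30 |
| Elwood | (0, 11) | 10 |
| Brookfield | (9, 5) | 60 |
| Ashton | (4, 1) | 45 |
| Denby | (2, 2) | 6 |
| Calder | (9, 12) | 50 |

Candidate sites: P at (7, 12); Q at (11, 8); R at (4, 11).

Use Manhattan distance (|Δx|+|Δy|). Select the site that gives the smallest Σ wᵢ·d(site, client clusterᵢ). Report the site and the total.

Total weighted distance at each candidate:
  P (7, 12): total = 1590
  Q (11, 8): total = 1550
  R (4, 11): total = 1726
Minimum is at Q with total 1550 blocks.

Q, total 1550 blocks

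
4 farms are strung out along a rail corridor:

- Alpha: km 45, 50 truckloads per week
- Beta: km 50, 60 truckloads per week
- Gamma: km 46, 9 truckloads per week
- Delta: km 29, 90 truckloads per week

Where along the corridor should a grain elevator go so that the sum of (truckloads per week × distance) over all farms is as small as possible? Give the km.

For a sum of weighted absolute distances on a line, the optimum is the weighted median (not the mean). Total weight W = 209; half-weight = 104.5.
Sort by position and accumulate weight:
  km 29 (Delta, w=90) → cum 90
  km 45 (Alpha, w=50) → cum 140  ≥ 104.5 → median here
  km 46 (Gamma, w=9) → cum 149
  km 50 (Beta, w=60) → cum 209
Optimal location: km 45.

x = 45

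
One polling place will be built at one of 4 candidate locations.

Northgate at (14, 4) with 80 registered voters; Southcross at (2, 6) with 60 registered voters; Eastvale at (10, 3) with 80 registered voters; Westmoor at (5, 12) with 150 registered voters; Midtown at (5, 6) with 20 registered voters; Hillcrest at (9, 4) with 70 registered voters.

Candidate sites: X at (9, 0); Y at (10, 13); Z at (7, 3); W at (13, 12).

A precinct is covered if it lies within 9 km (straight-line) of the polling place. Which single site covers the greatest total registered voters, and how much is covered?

Coverage radius r = 9 km; a point is covered iff (Δx)²+(Δy)² ≤ 9² = 81.
  X (9, 0): covers {Northgate, Eastvale, Midtown, Hillcrest} → 250
  Y (10, 13): covers {Westmoor, Midtown} → 170
  Z (7, 3): covers {Northgate, Southcross, Eastvale, Midtown, Hillcrest} → 310
  W (13, 12): covers {Northgate, Westmoor, Hillcrest} → 300
Maximum coverage at Z: 310 registered voters.

Z, covering 310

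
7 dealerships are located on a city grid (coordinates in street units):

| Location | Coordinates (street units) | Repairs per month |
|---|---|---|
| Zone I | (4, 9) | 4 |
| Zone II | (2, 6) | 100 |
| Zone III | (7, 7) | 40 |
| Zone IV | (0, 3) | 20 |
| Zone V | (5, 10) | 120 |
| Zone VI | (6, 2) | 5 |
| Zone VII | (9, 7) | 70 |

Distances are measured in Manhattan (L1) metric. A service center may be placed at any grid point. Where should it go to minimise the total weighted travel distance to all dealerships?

(5, 7)

Manhattan distance separates: Σwᵢ(|x−xᵢ|+|y−yᵢ|) = Σwᵢ|x−xᵢ| + Σwᵢ|y−yᵢ|, so x and y are optimised independently as 1-D weighted medians.
Total weight W = 359; half = 179.5.
x-coordinate, sorted with cumulative weight:
  x=0 (Zone IV, w=20) cum 20
  x=2 (Zone II, w=100) cum 120
  x=4 (Zone I, w=4) cum 124
  x=5 (Zone V, w=120) cum 244  ← median
  x=6 (Zone VI, w=5) cum 249
  x=7 (Zone III, w=40) cum 289
  x=9 (Zone VII, w=70) cum 359
⇒ x* = 5
y-coordinate, sorted with cumulative weight:
  y=2 (Zone VI, w=5) cum 5
  y=3 (Zone IV, w=20) cum 25
  y=6 (Zone II, w=100) cum 125
  y=7 (Zone III, w=40) cum 165
  y=7 (Zone VII, w=70) cum 235  ← median
  y=9 (Zone I, w=4) cum 239
  y=10 (Zone V, w=120) cum 359
⇒ y* = 7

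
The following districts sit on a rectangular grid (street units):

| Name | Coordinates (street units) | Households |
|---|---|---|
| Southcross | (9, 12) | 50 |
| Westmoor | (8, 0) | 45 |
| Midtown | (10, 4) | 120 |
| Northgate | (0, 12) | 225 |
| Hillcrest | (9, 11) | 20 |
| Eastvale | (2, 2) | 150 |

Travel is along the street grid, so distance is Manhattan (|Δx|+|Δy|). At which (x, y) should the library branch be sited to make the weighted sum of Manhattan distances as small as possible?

Manhattan distance separates: Σwᵢ(|x−xᵢ|+|y−yᵢ|) = Σwᵢ|x−xᵢ| + Σwᵢ|y−yᵢ|, so x and y are optimised independently as 1-D weighted medians.
Total weight W = 610; half = 305.
x-coordinate, sorted with cumulative weight:
  x=0 (Northgate, w=225) cum 225
  x=2 (Eastvale, w=150) cum 375  ← median
  x=8 (Westmoor, w=45) cum 420
  x=9 (Southcross, w=50) cum 470
  x=9 (Hillcrest, w=20) cum 490
  x=10 (Midtown, w=120) cum 610
⇒ x* = 2
y-coordinate, sorted with cumulative weight:
  y=0 (Westmoor, w=45) cum 45
  y=2 (Eastvale, w=150) cum 195
  y=4 (Midtown, w=120) cum 315  ← median
  y=11 (Hillcrest, w=20) cum 335
  y=12 (Southcross, w=50) cum 385
  y=12 (Northgate, w=225) cum 610
⇒ y* = 4

(2, 4)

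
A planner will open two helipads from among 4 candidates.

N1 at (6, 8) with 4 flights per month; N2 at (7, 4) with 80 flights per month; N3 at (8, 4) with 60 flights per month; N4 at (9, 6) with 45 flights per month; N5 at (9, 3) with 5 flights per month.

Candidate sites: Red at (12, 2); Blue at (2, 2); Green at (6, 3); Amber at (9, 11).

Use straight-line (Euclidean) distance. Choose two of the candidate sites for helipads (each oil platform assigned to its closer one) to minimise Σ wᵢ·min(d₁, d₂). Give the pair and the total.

Evaluate every pair (each demand assigned to the nearer of the two):
  {Green, Amber}: total = 470.2
  {Red, Green}: total = 473.2
  {Blue, Green}: total = 473.2
  {Red, Amber}: total = 956.9
  {Red, Blue}: total = 968.8
  {Blue, Amber}: total = 1087.6
Best pair: {Green, Amber} with total 470.2.

{Green, Amber}, total 470.2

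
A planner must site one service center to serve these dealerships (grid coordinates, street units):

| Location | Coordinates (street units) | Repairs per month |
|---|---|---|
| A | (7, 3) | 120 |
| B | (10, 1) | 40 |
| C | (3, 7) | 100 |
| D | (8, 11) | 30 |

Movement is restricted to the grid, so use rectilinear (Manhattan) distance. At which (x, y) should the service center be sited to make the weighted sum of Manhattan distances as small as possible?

(7, 3)

Manhattan distance separates: Σwᵢ(|x−xᵢ|+|y−yᵢ|) = Σwᵢ|x−xᵢ| + Σwᵢ|y−yᵢ|, so x and y are optimised independently as 1-D weighted medians.
Total weight W = 290; half = 145.
x-coordinate, sorted with cumulative weight:
  x=3 (C, w=100) cum 100
  x=7 (A, w=120) cum 220  ← median
  x=8 (D, w=30) cum 250
  x=10 (B, w=40) cum 290
⇒ x* = 7
y-coordinate, sorted with cumulative weight:
  y=1 (B, w=40) cum 40
  y=3 (A, w=120) cum 160  ← median
  y=7 (C, w=100) cum 260
  y=11 (D, w=30) cum 290
⇒ y* = 3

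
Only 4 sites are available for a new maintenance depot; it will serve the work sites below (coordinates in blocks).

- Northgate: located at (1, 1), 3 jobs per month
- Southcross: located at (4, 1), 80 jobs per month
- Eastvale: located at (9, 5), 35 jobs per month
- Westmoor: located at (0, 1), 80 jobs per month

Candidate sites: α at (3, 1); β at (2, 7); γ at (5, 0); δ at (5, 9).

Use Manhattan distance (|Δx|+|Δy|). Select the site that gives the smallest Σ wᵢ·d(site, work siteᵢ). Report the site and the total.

α, total 676 blocks

Total weighted distance at each candidate:
  α (3, 1): total = 676
  β (2, 7): total = 1616
  γ (5, 0): total = 970
  δ (5, 9): total = 2076
Minimum is at α with total 676 blocks.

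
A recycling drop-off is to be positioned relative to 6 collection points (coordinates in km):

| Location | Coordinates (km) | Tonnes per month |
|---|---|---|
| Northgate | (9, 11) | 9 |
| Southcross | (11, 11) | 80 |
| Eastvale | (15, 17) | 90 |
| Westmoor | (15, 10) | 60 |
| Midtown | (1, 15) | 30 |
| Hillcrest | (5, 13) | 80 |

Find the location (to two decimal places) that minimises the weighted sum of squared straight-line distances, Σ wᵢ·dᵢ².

The minimiser of Σwᵢ‖p−pᵢ‖² is the weighted centroid p* = (Σwᵢpᵢ)/(Σwᵢ).
Σwᵢ = 349.
Σwᵢxᵢ = 9·9 + 80·11 + 90·15 + 60·15 + 30·1 + 80·5 = 3641.
Σwᵢyᵢ = 9·11 + 80·11 + 90·17 + 60·10 + 30·15 + 80·13 = 4599.
x* = 3641/349 = 10.43, y* = 4599/349 = 13.18.

(10.43, 13.18)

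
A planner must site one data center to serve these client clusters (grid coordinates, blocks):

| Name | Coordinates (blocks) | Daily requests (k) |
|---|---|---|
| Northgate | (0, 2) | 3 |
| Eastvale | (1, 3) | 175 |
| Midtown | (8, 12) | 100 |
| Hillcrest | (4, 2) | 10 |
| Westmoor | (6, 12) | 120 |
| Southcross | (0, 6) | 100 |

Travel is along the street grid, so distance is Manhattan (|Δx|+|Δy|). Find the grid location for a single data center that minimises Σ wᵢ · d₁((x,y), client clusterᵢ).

Manhattan distance separates: Σwᵢ(|x−xᵢ|+|y−yᵢ|) = Σwᵢ|x−xᵢ| + Σwᵢ|y−yᵢ|, so x and y are optimised independently as 1-D weighted medians.
Total weight W = 508; half = 254.
x-coordinate, sorted with cumulative weight:
  x=0 (Northgate, w=3) cum 3
  x=0 (Southcross, w=100) cum 103
  x=1 (Eastvale, w=175) cum 278  ← median
  x=4 (Hillcrest, w=10) cum 288
  x=6 (Westmoor, w=120) cum 408
  x=8 (Midtown, w=100) cum 508
⇒ x* = 1
y-coordinate, sorted with cumulative weight:
  y=2 (Northgate, w=3) cum 3
  y=2 (Hillcrest, w=10) cum 13
  y=3 (Eastvale, w=175) cum 188
  y=6 (Southcross, w=100) cum 288  ← median
  y=12 (Midtown, w=100) cum 388
  y=12 (Westmoor, w=120) cum 508
⇒ y* = 6

(1, 6)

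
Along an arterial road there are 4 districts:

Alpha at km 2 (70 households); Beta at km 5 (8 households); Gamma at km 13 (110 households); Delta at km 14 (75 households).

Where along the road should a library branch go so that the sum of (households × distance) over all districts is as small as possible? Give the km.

x = 13

For a sum of weighted absolute distances on a line, the optimum is the weighted median (not the mean). Total weight W = 263; half-weight = 131.5.
Sort by position and accumulate weight:
  km 2 (Alpha, w=70) → cum 70
  km 5 (Beta, w=8) → cum 78
  km 13 (Gamma, w=110) → cum 188  ≥ 131.5 → median here
  km 14 (Delta, w=75) → cum 263
Optimal location: km 13.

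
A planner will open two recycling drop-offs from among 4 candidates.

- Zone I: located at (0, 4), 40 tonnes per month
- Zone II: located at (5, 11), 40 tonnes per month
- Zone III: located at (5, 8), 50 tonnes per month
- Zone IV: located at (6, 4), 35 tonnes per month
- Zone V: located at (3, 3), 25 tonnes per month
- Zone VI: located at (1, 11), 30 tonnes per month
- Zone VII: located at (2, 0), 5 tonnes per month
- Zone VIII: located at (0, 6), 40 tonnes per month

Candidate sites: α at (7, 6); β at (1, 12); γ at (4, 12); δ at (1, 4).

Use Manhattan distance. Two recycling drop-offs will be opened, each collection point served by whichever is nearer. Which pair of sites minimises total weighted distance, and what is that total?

{γ, δ}, total 885

Evaluate every pair (each demand assigned to the nearer of the two):
  {γ, δ}: total = 885
  {α, δ}: total = 1055
  {β, δ}: total = 1065
  {α, γ}: total = 1375
  {α, β}: total = 1405
  {β, γ}: total = 1665
Best pair: {γ, δ} with total 885.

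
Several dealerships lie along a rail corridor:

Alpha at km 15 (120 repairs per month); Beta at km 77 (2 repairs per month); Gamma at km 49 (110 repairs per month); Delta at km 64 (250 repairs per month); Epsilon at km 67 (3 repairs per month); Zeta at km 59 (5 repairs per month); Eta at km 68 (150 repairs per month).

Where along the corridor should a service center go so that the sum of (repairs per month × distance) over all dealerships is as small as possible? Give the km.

x = 64

For a sum of weighted absolute distances on a line, the optimum is the weighted median (not the mean). Total weight W = 640; half-weight = 320.
Sort by position and accumulate weight:
  km 15 (Alpha, w=120) → cum 120
  km 49 (Gamma, w=110) → cum 230
  km 59 (Zeta, w=5) → cum 235
  km 64 (Delta, w=250) → cum 485  ≥ 320 → median here
  km 67 (Epsilon, w=3) → cum 488
  km 68 (Eta, w=150) → cum 638
  km 77 (Beta, w=2) → cum 640
Optimal location: km 64.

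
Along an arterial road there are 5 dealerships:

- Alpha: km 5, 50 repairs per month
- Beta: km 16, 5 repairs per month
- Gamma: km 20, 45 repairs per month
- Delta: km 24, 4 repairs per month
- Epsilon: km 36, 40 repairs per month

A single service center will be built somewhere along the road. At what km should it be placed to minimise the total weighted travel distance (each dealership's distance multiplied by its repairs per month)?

x = 20

For a sum of weighted absolute distances on a line, the optimum is the weighted median (not the mean). Total weight W = 144; half-weight = 72.
Sort by position and accumulate weight:
  km 5 (Alpha, w=50) → cum 50
  km 16 (Beta, w=5) → cum 55
  km 20 (Gamma, w=45) → cum 100  ≥ 72 → median here
  km 24 (Delta, w=4) → cum 104
  km 36 (Epsilon, w=40) → cum 144
Optimal location: km 20.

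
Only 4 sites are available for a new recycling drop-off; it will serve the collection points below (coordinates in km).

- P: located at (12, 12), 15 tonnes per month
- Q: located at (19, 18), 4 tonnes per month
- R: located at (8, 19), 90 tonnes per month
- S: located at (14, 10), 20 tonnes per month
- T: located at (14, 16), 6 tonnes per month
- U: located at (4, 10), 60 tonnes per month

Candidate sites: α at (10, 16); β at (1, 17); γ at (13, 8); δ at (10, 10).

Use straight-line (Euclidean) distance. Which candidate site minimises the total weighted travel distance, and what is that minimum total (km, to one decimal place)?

Total weighted distance at each candidate:
  α (10, 16): total = 1105.8
  β (1, 17): total = 1739.0
  γ (13, 8): total = 1842.2
  δ (10, 10): total = 1403.6
Minimum is at α with total 1105.8 km.

α, total 1105.8 km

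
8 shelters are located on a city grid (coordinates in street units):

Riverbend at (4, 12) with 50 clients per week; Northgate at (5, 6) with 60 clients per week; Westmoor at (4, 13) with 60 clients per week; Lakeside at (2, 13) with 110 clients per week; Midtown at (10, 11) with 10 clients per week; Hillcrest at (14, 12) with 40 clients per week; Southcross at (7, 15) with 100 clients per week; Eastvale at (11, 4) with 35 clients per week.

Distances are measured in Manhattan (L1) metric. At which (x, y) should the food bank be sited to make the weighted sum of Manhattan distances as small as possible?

(5, 13)

Manhattan distance separates: Σwᵢ(|x−xᵢ|+|y−yᵢ|) = Σwᵢ|x−xᵢ| + Σwᵢ|y−yᵢ|, so x and y are optimised independently as 1-D weighted medians.
Total weight W = 465; half = 232.5.
x-coordinate, sorted with cumulative weight:
  x=2 (Lakeside, w=110) cum 110
  x=4 (Riverbend, w=50) cum 160
  x=4 (Westmoor, w=60) cum 220
  x=5 (Northgate, w=60) cum 280  ← median
  x=7 (Southcross, w=100) cum 380
  x=10 (Midtown, w=10) cum 390
  x=11 (Eastvale, w=35) cum 425
  x=14 (Hillcrest, w=40) cum 465
⇒ x* = 5
y-coordinate, sorted with cumulative weight:
  y=4 (Eastvale, w=35) cum 35
  y=6 (Northgate, w=60) cum 95
  y=11 (Midtown, w=10) cum 105
  y=12 (Riverbend, w=50) cum 155
  y=12 (Hillcrest, w=40) cum 195
  y=13 (Westmoor, w=60) cum 255  ← median
  y=13 (Lakeside, w=110) cum 365
  y=15 (Southcross, w=100) cum 465
⇒ y* = 13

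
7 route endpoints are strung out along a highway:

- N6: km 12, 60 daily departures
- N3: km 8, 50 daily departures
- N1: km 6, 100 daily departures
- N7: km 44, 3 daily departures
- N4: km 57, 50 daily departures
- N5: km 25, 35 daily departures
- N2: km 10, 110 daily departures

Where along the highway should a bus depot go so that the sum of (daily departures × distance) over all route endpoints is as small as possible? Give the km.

For a sum of weighted absolute distances on a line, the optimum is the weighted median (not the mean). Total weight W = 408; half-weight = 204.
Sort by position and accumulate weight:
  km 6 (N1, w=100) → cum 100
  km 8 (N3, w=50) → cum 150
  km 10 (N2, w=110) → cum 260  ≥ 204 → median here
  km 12 (N6, w=60) → cum 320
  km 25 (N5, w=35) → cum 355
  km 44 (N7, w=3) → cum 358
  km 57 (N4, w=50) → cum 408
Optimal location: km 10.

x = 10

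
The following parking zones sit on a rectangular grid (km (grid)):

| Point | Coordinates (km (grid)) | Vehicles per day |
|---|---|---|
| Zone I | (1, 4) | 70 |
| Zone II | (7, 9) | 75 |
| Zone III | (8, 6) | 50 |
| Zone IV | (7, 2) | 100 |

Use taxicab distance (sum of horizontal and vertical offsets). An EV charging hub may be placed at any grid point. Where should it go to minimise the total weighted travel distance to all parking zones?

Manhattan distance separates: Σwᵢ(|x−xᵢ|+|y−yᵢ|) = Σwᵢ|x−xᵢ| + Σwᵢ|y−yᵢ|, so x and y are optimised independently as 1-D weighted medians.
Total weight W = 295; half = 147.5.
x-coordinate, sorted with cumulative weight:
  x=1 (Zone I, w=70) cum 70
  x=7 (Zone II, w=75) cum 145
  x=7 (Zone IV, w=100) cum 245  ← median
  x=8 (Zone III, w=50) cum 295
⇒ x* = 7
y-coordinate, sorted with cumulative weight:
  y=2 (Zone IV, w=100) cum 100
  y=4 (Zone I, w=70) cum 170  ← median
  y=6 (Zone III, w=50) cum 220
  y=9 (Zone II, w=75) cum 295
⇒ y* = 4

(7, 4)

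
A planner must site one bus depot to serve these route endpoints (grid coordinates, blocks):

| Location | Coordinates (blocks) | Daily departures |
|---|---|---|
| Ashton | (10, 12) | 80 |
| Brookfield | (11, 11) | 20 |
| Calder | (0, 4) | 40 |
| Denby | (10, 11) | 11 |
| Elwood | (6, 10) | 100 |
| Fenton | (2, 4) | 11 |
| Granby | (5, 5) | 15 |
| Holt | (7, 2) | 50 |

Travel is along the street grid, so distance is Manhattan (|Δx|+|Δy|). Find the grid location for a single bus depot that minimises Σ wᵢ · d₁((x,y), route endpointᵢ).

Manhattan distance separates: Σwᵢ(|x−xᵢ|+|y−yᵢ|) = Σwᵢ|x−xᵢ| + Σwᵢ|y−yᵢ|, so x and y are optimised independently as 1-D weighted medians.
Total weight W = 327; half = 163.5.
x-coordinate, sorted with cumulative weight:
  x=0 (Calder, w=40) cum 40
  x=2 (Fenton, w=11) cum 51
  x=5 (Granby, w=15) cum 66
  x=6 (Elwood, w=100) cum 166  ← median
  x=7 (Holt, w=50) cum 216
  x=10 (Ashton, w=80) cum 296
  x=10 (Denby, w=11) cum 307
  x=11 (Brookfield, w=20) cum 327
⇒ x* = 6
y-coordinate, sorted with cumulative weight:
  y=2 (Holt, w=50) cum 50
  y=4 (Calder, w=40) cum 90
  y=4 (Fenton, w=11) cum 101
  y=5 (Granby, w=15) cum 116
  y=10 (Elwood, w=100) cum 216  ← median
  y=11 (Brookfield, w=20) cum 236
  y=11 (Denby, w=11) cum 247
  y=12 (Ashton, w=80) cum 327
⇒ y* = 10

(6, 10)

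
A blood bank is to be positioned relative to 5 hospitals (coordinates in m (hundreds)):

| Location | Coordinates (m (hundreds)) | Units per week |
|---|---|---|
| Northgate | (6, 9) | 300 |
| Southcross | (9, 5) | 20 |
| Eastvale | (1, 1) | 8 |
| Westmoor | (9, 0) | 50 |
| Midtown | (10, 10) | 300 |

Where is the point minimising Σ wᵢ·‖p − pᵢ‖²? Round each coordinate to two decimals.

(8.02, 8.57)

The minimiser of Σwᵢ‖p−pᵢ‖² is the weighted centroid p* = (Σwᵢpᵢ)/(Σwᵢ).
Σwᵢ = 678.
Σwᵢxᵢ = 300·6 + 20·9 + 8·1 + 50·9 + 300·10 = 5438.
Σwᵢyᵢ = 300·9 + 20·5 + 8·1 + 50·0 + 300·10 = 5808.
x* = 5438/678 = 8.02, y* = 5808/678 = 8.57.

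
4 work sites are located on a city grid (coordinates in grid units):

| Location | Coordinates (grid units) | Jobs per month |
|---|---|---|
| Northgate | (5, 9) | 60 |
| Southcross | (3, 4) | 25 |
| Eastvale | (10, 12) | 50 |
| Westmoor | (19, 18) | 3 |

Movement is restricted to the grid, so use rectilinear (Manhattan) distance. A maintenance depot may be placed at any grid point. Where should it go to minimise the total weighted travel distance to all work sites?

(5, 9)

Manhattan distance separates: Σwᵢ(|x−xᵢ|+|y−yᵢ|) = Σwᵢ|x−xᵢ| + Σwᵢ|y−yᵢ|, so x and y are optimised independently as 1-D weighted medians.
Total weight W = 138; half = 69.
x-coordinate, sorted with cumulative weight:
  x=3 (Southcross, w=25) cum 25
  x=5 (Northgate, w=60) cum 85  ← median
  x=10 (Eastvale, w=50) cum 135
  x=19 (Westmoor, w=3) cum 138
⇒ x* = 5
y-coordinate, sorted with cumulative weight:
  y=4 (Southcross, w=25) cum 25
  y=9 (Northgate, w=60) cum 85  ← median
  y=12 (Eastvale, w=50) cum 135
  y=18 (Westmoor, w=3) cum 138
⇒ y* = 9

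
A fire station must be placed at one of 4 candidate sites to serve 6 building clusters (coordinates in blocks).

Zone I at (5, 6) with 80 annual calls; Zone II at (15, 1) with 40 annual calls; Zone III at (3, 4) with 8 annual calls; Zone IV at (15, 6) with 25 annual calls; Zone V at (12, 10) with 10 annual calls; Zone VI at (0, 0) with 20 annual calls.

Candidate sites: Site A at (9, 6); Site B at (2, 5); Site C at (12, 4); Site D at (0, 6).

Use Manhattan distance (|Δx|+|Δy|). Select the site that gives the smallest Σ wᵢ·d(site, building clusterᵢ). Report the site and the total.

Site A, total 1344 blocks

Total weighted distance at each candidate:
  Site A (9, 6): total = 1344
  Site B (2, 5): total = 1656
  Site C (12, 4): total = 1537
  Site D (0, 6): total = 1895
Minimum is at Site A with total 1344 blocks.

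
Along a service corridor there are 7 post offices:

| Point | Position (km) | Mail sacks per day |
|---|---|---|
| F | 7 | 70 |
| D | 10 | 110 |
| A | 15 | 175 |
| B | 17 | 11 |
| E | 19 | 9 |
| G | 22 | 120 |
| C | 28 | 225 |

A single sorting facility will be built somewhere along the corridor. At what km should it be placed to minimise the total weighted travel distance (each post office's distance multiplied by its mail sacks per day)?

For a sum of weighted absolute distances on a line, the optimum is the weighted median (not the mean). Total weight W = 720; half-weight = 360.
Sort by position and accumulate weight:
  km 7 (F, w=70) → cum 70
  km 10 (D, w=110) → cum 180
  km 15 (A, w=175) → cum 355
  km 17 (B, w=11) → cum 366  ≥ 360 → median here
  km 19 (E, w=9) → cum 375
  km 22 (G, w=120) → cum 495
  km 28 (C, w=225) → cum 720
Optimal location: km 17.

x = 17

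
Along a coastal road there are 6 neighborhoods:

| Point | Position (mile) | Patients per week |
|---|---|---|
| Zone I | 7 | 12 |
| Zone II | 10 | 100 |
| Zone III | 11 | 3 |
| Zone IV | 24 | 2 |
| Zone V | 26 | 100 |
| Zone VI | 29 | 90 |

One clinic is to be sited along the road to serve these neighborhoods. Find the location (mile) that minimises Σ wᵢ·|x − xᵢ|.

For a sum of weighted absolute distances on a line, the optimum is the weighted median (not the mean). Total weight W = 307; half-weight = 153.5.
Sort by position and accumulate weight:
  mile 7 (Zone I, w=12) → cum 12
  mile 10 (Zone II, w=100) → cum 112
  mile 11 (Zone III, w=3) → cum 115
  mile 24 (Zone IV, w=2) → cum 117
  mile 26 (Zone V, w=100) → cum 217  ≥ 153.5 → median here
  mile 29 (Zone VI, w=90) → cum 307
Optimal location: mile 26.

x = 26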